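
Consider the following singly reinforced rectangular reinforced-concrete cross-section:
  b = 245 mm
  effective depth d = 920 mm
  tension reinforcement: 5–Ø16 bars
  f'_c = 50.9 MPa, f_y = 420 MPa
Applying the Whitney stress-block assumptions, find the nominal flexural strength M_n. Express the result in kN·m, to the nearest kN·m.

M_n ≈ 380 kN·m

A_s = 5 × 201 = 1005 mm².
T = A_s f_y = 1005 × 420 = 422100 N = 422.1 kN.
From C = T: a = T/(0.85 f'_c b) = 422100/(0.85 × 50.9 × 245) = 39.82 mm.
M_n = T(d − a/2) = 422.1 kN × (920 − 19.91) mm = 379.93 kN·m.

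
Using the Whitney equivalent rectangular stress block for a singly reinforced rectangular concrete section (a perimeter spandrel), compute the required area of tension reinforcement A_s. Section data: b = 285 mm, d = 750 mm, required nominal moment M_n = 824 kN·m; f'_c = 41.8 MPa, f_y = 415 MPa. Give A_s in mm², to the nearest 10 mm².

With M_n = 0.85 f'_c a b (d − a/2), solve the quadratic for a:
a = d − √(d² − 2M_n/(0.85 f'_c b)) = 750 − √(750² − 2 × 824×10⁶/(0.85 × 41.8 × 285)) = 117.74 mm.
A_s = 0.85 f'_c a b / f_y = 0.85 × 41.8 × 117.74 × 285 / 415 = 2872.9 mm².

A_s ≈ 2870 mm²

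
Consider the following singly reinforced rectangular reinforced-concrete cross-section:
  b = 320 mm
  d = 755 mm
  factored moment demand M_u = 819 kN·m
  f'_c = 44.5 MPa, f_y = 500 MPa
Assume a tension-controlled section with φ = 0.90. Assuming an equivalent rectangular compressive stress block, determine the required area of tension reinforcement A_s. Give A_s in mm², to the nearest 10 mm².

M_n = M_u/φ = 819/0.90 = 910 kN·m.
With M_n = 0.85 f'_c a b (d − a/2), solve the quadratic for a:
a = d − √(d² − 2M_n/(0.85 f'_c b)) = 755 − √(755² − 2 × 910×10⁶/(0.85 × 44.5 × 320)) = 107.19 mm.
A_s = 0.85 f'_c a b / f_y = 0.85 × 44.5 × 107.19 × 320 / 500 = 2594.9 mm².

A_s ≈ 2590 mm²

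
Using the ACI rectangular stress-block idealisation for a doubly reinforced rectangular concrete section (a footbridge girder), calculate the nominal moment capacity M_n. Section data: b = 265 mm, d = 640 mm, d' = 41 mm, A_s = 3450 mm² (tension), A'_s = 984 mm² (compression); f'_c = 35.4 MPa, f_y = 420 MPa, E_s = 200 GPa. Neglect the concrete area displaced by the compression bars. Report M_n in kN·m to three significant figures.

Assume both tension and compression steel yield.
Net tension couple steel: A_s − A'_s = 2466 mm².
a = (A_s − A'_s) f_y / (0.85 f'_c b) = 1035720/(0.85 × 35.4 × 265) = 129.89 mm.
c = a/β₁ = 129.89/0.797 = 162.97 mm; ε'_s = 0.003(c − d')/c = 0.0022 ≥ f_y/E_s = 0.0021, so compression steel does yield.
M_n = (A_s − A'_s) f_y (d − a/2) + A'_s f_y (d − d') = [1035720 × (640 − 64.945) + 413280 × (640 − 41)] × 10⁻⁶ = 595.60 + 247.55 = 843.15 kN·m.

M_n ≈ 843 kN·m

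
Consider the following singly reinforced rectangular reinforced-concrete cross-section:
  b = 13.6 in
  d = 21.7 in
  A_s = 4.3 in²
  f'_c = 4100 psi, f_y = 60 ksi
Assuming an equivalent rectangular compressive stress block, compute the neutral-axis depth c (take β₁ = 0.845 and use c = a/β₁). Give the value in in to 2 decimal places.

c ≈ 6.44 in

T = A_s f_y = 4.3 × 60 = 258 kips.
a = T/(0.85 f'_c b) = 258/(0.85 × 4.1 × 13.6) = 5.4435 in.
With β₁ = 0.845, c = a/β₁ = 5.4435/0.845 = 6.44 in.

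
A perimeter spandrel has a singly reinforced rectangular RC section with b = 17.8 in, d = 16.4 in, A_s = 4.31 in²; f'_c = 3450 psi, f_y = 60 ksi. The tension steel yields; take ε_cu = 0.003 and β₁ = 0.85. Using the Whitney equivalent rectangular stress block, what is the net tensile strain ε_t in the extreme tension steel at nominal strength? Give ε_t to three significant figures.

a = A_s f_y/(0.85 f'_c b) = 4.954 in.
β₁ = 0.85, so c = a/β₁ = 4.954/0.85 = 5.828 in.
From the linear strain diagram with ε_cu = 0.003: ε_t = 0.003 (d − c)/c = 0.003 × (16.4 − 5.828)/5.828 = 0.00544.
Since ε_t ≥ 0.005, the section is tension-controlled.

ε_t ≈ 0.00544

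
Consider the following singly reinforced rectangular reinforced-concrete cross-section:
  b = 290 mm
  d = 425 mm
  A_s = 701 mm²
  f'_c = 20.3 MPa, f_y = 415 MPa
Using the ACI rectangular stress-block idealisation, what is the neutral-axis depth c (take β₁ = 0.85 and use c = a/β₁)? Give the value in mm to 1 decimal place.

c ≈ 68.4 mm

T = A_s f_y = 701 × 415 = 290915 N = 290.915 kN.
Setting C = 0.85 f'_c a b equal to T: a = 290915/(0.85 × 20.3 × 290) = 58.137 mm.
With β₁ = 0.85, c = a/β₁ = 58.137/0.85 = 68.4 mm.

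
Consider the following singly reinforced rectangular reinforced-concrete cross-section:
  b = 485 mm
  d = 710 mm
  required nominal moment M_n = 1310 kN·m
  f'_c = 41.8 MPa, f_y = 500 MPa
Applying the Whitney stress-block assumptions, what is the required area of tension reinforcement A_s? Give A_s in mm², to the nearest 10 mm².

With M_n = 0.85 f'_c a b (d − a/2), solve the quadratic for a:
a = d − √(d² − 2M_n/(0.85 f'_c b)) = 710 − √(710² − 2 × 1310×10⁶/(0.85 × 41.8 × 485)) = 116.66 mm.
A_s = 0.85 f'_c a b / f_y = 0.85 × 41.8 × 116.66 × 485 / 500 = 4020.6 mm².

A_s ≈ 4020 mm²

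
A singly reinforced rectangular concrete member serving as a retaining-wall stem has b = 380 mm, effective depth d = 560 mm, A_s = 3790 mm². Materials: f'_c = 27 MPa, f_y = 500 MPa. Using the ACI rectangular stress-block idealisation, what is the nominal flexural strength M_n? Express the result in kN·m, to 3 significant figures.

M_n ≈ 855 kN·m

T = A_s f_y = 3790 × 500 = 1895000 N = 1895 kN.
From C = T: a = T/(0.85 f'_c b) = 1895000/(0.85 × 27 × 380) = 217.29 mm.
M_n = T(d − a/2) = 1895 kN × (560 − 108.645) mm = 855.32 kN·m.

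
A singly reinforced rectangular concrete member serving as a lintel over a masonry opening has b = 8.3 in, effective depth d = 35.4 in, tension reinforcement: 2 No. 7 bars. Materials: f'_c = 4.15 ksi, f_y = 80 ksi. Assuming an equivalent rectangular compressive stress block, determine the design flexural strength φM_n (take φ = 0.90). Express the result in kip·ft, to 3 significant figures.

A_s = 2 × 0.6 = 1.2 in².
T = A_s f_y = 1.2 × 80 = 96 kips.
a = T/(0.85 f'_c b) = 96/(0.85 × 4.15 × 8.3) = 3.279 in.
M_n = T(d − a/2) = 96 × (35.4 − 1.6395) = 3241.0 kip·in = 3241.0/12 = 270.08 kip·ft.
φM_n = 0.90 × 270.08 = 243.07 kip·ft.

φM_n ≈ 243 kip·ft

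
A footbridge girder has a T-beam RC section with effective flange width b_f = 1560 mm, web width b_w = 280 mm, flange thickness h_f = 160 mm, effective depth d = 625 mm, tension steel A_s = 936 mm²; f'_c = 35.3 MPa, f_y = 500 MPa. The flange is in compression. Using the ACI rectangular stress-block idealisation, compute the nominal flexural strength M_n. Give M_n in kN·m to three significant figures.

M_n ≈ 290 kN·m

Tension: T = A_s f_y = 936 × 500 = 468000 N.
Try a within the flange: a = T/(0.85 f'_c b_f) = 468000/(0.85 × 35.3 × 1560) = 10.00 mm.
Since a = 10.00 ≤ h_f = 160 mm, the stress block lies entirely in the flange; analyse as a rectangular beam of width b_f.
M_n = T(d − a/2) = 468000 × (625 − 5) = 290.16 × 10⁶ N·mm.
M_n = 290.16 kN·m.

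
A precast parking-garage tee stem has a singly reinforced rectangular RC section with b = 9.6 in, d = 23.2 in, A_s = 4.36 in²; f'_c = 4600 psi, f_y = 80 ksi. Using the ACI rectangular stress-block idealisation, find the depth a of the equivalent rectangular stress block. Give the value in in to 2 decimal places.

a ≈ 9.29 in

T = A_s f_y = 4.36 × 80 = 348.8 kips.
a = T/(0.85 f'_c b) = 348.8/(0.85 × 4.6 × 9.6) = 9.29 in.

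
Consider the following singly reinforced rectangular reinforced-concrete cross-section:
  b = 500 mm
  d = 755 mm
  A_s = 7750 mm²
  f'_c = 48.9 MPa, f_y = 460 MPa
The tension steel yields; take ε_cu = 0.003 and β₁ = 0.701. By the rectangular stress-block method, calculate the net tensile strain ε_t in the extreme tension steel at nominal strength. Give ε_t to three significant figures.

ε_t ≈ 0.00626

a = A_s f_y/(0.85 f'_c b) = 171.54 mm.
β₁ = 0.701, so c = a/β₁ = 171.54/0.701 = 244.71 mm.
From the linear strain diagram with ε_cu = 0.003: ε_t = 0.003 (d − c)/c = 0.003 × (755 − 244.71)/244.71 = 0.00626.
Since ε_t ≥ 0.005, the section is tension-controlled.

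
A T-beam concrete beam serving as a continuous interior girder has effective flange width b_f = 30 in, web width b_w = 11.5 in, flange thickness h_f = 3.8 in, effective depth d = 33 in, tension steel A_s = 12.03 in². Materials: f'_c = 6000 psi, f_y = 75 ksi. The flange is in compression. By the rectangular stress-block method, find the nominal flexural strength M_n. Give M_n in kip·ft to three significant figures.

Tension: T = A_s f_y = 12.03 × 75 = 902.25 kips.
Try a within the flange: a = T/(0.85 f'_c b_f) = 902.25/(0.85 × 6 × 30) = 5.897 in.
a = 5.897 > h_f = 3.8 in: the block extends into the web. Split into flange-overhang and web parts.
C_f = 0.85 f'_c (b_f − b_w) h_f = 0.85 × 6 × (30 − 11.5) × 3.8 = 358.5 kips.
Remaining web compression depth: a_w = (T − C_f)/(0.85 f'_c b_w) = (902.25 − 358.5)/(0.85 × 6 × 11.5) = 9.271 in.
M_n = C_f(d − h_f/2) + (T − C_f)(d − a_w/2) = 358.5 × (33 − 1.9) + 543.75 × (33 − 4.6355) = 11149.4 + 15423.2 = 26572.6 kip·in.
M_n = 26572.6/12 = 2214.38 kip·ft.

M_n ≈ 2210 kip·ft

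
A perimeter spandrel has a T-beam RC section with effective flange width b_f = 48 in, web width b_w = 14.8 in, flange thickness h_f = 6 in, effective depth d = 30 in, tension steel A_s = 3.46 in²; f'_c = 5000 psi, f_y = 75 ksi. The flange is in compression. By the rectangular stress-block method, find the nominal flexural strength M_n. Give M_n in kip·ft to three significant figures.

Tension: T = A_s f_y = 3.46 × 75 = 259.5 kips.
Try a within the flange: a = T/(0.85 f'_c b_f) = 259.5/(0.85 × 5 × 48) = 1.272 in.
Since a = 1.272 ≤ h_f = 6 in, the stress block lies entirely in the flange; analyse as a rectangular beam of width b_f.
M_n = T(d − a/2) = 259.5 × (30 − 0.636) = 7620.0 kip·in.
M_n = 7620.0/12 = 635.00 kip·ft.

M_n ≈ 635 kip·ft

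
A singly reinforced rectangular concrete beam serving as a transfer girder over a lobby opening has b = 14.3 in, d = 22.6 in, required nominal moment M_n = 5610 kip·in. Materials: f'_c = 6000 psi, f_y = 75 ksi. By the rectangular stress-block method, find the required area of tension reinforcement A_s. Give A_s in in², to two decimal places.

A_s ≈ 3.61 in²

From M_n = 0.85 f'_c a b (d − a/2):
a = d − √(d² − 2M_n/(0.85 f'_c b)) = 22.6 − √(22.6² − 2 × 5610/(0.85 × 6 × 14.3)) = 3.708 in.
A_s = 0.85 f'_c a b / f_y = 0.85 × 6 × 3.708 × 14.3 / 75 = 3.606 in².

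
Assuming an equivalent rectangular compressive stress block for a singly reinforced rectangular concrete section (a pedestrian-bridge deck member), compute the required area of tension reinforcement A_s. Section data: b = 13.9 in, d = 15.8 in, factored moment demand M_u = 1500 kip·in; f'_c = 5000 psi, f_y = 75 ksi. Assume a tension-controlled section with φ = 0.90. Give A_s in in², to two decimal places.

M_n = M_u/φ = 1500/0.90 = 1666.67 kip·in.
From M_n = 0.85 f'_c a b (d − a/2):
a = d − √(d² − 2M_n/(0.85 f'_c b)) = 15.8 − √(15.8² − 2 × 1666.67/(0.85 × 5 × 13.9)) = 1.900 in.
A_s = 0.85 f'_c a b / f_y = 0.85 × 5 × 1.900 × 13.9 / 75 = 1.497 in².

A_s ≈ 1.50 in²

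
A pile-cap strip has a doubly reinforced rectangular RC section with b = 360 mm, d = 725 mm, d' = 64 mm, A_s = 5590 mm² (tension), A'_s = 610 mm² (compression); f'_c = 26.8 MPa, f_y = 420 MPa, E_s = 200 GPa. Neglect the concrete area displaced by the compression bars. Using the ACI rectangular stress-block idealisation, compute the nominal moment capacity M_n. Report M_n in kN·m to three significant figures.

Assume both tension and compression steel yield.
Net tension couple steel: A_s − A'_s = 4980 mm².
a = (A_s − A'_s) f_y / (0.85 f'_c b) = 2091600/(0.85 × 26.8 × 360) = 255.05 mm.
c = a/β₁ = 255.05/0.85 = 300.06 mm; ε'_s = 0.003(c − d')/c = 0.0024 ≥ f_y/E_s = 0.0021, so compression steel does yield.
M_n = (A_s − A'_s) f_y (d − a/2) + A'_s f_y (d − d') = [2091600 × (725 − 127.525) + 256200 × (725 − 64)] × 10⁻⁶ = 1249.68 + 169.35 = 1419.03 kN·m.

M_n ≈ 1420 kN·m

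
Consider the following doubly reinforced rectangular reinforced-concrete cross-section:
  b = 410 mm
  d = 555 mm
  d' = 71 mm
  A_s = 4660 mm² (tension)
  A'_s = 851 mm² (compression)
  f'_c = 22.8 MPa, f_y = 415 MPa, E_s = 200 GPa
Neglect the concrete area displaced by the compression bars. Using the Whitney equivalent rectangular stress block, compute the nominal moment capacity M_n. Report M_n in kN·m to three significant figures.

M_n ≈ 891 kN·m

Assume both tension and compression steel yield.
Net tension couple steel: A_s − A'_s = 3809 mm².
a = (A_s − A'_s) f_y / (0.85 f'_c b) = 1580735/(0.85 × 22.8 × 410) = 198.94 mm.
c = a/β₁ = 198.94/0.85 = 234.05 mm; ε'_s = 0.003(c − d')/c = 0.0021 ≥ f_y/E_s = 0.0021, so compression steel does yield.
M_n = (A_s − A'_s) f_y (d − a/2) + A'_s f_y (d − d') = [1580735 × (555 − 99.47) + 353165 × (555 − 71)] × 10⁻⁶ = 720.07 + 170.93 = 891.00 kN·m.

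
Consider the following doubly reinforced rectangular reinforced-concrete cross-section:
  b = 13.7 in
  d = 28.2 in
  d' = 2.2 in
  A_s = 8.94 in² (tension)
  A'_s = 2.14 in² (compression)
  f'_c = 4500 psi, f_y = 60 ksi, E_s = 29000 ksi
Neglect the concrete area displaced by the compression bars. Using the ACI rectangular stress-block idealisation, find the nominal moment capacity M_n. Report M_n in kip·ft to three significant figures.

M_n ≈ 1100 kip·ft

Assume both steels yield.
a = (A_s − A'_s) f_y/(0.85 f'_c b) = (8.94 − 2.14) × 60/(0.85 × 4.5 × 13.7) = 7.786 in.
c = a/β₁ = 7.786/0.825 = 9.438 in; ε'_s = 0.003(c − d')/c = 0.0023 ≥ ε_y = 0.0021, so the compression steel yields.
M_n = (A_s − A'_s) f_y (d − a/2) + A'_s f_y (d − d') = 408 × (28.2 − 3.893) + 128.4 × (28.2 − 2.2) = 9917.3 + 3338.4 = 13255.7 kip·in = 13255.7/12 = 1104.64 kip·ft.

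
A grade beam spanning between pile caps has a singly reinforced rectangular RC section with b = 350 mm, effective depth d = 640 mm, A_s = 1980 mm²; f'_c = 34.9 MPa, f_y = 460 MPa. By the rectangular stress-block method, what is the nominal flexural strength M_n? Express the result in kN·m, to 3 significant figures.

T = A_s f_y = 1980 × 460 = 910800 N = 910.8 kN.
From C = T: a = T/(0.85 f'_c b) = 910800/(0.85 × 34.9 × 350) = 87.72 mm.
M_n = T(d − a/2) = 910.8 kN × (640 − 43.86) mm = 542.96 kN·m.

M_n ≈ 543 kN·m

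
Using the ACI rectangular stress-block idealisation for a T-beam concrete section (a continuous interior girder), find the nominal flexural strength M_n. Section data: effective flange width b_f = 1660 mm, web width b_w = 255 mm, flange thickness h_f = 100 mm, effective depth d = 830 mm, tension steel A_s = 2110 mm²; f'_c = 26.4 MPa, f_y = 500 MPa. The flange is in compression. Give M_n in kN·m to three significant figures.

M_n ≈ 861 kN·m

Tension: T = A_s f_y = 2110 × 500 = 1055000 N.
Try a within the flange: a = T/(0.85 f'_c b_f) = 1055000/(0.85 × 26.4 × 1660) = 28.32 mm.
Since a = 28.32 ≤ h_f = 100 mm, the stress block lies entirely in the flange; analyse as a rectangular beam of width b_f.
M_n = T(d − a/2) = 1055000 × (830 − 14.16) = 860.71 × 10⁶ N·mm.
M_n = 860.71 kN·m.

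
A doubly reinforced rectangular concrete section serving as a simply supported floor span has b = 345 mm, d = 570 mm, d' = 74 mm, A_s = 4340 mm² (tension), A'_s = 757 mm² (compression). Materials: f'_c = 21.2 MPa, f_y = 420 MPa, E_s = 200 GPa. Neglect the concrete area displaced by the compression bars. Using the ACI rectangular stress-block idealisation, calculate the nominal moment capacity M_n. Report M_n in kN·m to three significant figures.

M_n ≈ 833 kN·m

Assume both tension and compression steel yield.
Net tension couple steel: A_s − A'_s = 3583 mm².
a = (A_s − A'_s) f_y / (0.85 f'_c b) = 1504860/(0.85 × 21.2 × 345) = 242.06 mm.
c = a/β₁ = 242.06/0.85 = 284.78 mm; ε'_s = 0.003(c − d')/c = 0.0022 ≥ f_y/E_s = 0.0021, so compression steel does yield.
M_n = (A_s − A'_s) f_y (d − a/2) + A'_s f_y (d − d') = [1504860 × (570 − 121.03) + 317940 × (570 − 74)] × 10⁻⁶ = 675.64 + 157.70 = 833.34 kN·m.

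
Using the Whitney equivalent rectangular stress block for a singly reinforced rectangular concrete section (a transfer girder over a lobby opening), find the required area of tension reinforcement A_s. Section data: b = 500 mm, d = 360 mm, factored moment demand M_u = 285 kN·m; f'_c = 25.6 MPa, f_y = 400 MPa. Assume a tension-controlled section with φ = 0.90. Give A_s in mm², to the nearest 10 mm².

A_s ≈ 2520 mm²

M_n = M_u/φ = 285/0.90 = 316.667 kN·m.
With M_n = 0.85 f'_c a b (d − a/2), solve the quadratic for a:
a = d − √(d² − 2M_n/(0.85 f'_c b)) = 360 − √(360² − 2 × 316.667×10⁶/(0.85 × 25.6 × 500)) = 92.81 mm.
A_s = 0.85 f'_c a b / f_y = 0.85 × 25.6 × 92.81 × 500 / 400 = 2524.4 mm².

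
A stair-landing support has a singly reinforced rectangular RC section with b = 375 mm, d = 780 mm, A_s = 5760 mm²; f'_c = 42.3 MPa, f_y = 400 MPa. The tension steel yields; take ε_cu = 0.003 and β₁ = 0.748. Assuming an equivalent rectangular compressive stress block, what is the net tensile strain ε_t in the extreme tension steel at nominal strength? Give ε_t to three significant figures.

ε_t ≈ 0.00724

a = A_s f_y/(0.85 f'_c b) = 170.88 mm.
β₁ = 0.748, so c = a/β₁ = 170.88/0.748 = 228.45 mm.
From the linear strain diagram with ε_cu = 0.003: ε_t = 0.003 (d − c)/c = 0.003 × (780 − 228.45)/228.45 = 0.00724.
Since ε_t ≥ 0.005, the section is tension-controlled.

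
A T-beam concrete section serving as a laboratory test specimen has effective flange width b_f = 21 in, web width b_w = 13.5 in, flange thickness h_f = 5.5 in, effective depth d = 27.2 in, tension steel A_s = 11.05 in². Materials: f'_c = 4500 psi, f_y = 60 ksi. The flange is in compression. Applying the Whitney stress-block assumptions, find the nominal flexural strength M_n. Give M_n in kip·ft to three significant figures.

M_n ≈ 1260 kip·ft

Tension: T = A_s f_y = 11.05 × 60 = 663 kips.
Try a within the flange: a = T/(0.85 f'_c b_f) = 663/(0.85 × 4.5 × 21) = 8.254 in.
a = 8.254 > h_f = 5.5 in: the block extends into the web. Split into flange-overhang and web parts.
C_f = 0.85 f'_c (b_f − b_w) h_f = 0.85 × 4.5 × (21 − 13.5) × 5.5 = 157.8 kips.
Remaining web compression depth: a_w = (T − C_f)/(0.85 f'_c b_w) = (663 − 157.8)/(0.85 × 4.5 × 13.5) = 9.784 in.
M_n = C_f(d − h_f/2) + (T − C_f)(d − a_w/2) = 157.8 × (27.2 − 2.75) + 505.2 × (27.2 − 4.892) = 3858.2 + 11270.0 = 15128.2 kip·in.
M_n = 15128.2/12 = 1260.68 kip·ft.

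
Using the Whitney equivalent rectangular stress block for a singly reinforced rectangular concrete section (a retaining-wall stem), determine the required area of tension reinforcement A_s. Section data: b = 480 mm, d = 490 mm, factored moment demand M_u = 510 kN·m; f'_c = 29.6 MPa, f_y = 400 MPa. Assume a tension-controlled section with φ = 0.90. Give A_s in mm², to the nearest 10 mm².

A_s ≈ 3250 mm²

M_n = M_u/φ = 510/0.90 = 566.667 kN·m.
With M_n = 0.85 f'_c a b (d − a/2), solve the quadratic for a:
a = d − √(d² − 2M_n/(0.85 f'_c b)) = 490 − √(490² − 2 × 566.667×10⁶/(0.85 × 29.6 × 480)) = 107.57 mm.
A_s = 0.85 f'_c a b / f_y = 0.85 × 29.6 × 107.57 × 480 / 400 = 3247.8 mm².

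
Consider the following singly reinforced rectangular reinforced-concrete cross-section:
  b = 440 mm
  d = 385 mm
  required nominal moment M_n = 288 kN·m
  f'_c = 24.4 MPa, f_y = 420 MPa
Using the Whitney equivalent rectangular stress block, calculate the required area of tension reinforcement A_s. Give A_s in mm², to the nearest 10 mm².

With M_n = 0.85 f'_c a b (d − a/2), solve the quadratic for a:
a = d − √(d² − 2M_n/(0.85 f'_c b)) = 385 − √(385² − 2 × 288×10⁶/(0.85 × 24.4 × 440)) = 93.27 mm.
A_s = 0.85 f'_c a b / f_y = 0.85 × 24.4 × 93.27 × 440 / 420 = 2026.5 mm².

A_s ≈ 2030 mm²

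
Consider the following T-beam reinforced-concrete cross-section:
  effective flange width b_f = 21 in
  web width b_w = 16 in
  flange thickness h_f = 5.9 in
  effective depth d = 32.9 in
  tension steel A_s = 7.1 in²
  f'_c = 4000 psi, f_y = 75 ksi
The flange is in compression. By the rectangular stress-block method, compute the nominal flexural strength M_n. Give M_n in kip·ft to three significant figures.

M_n ≈ 1290 kip·ft

Tension: T = A_s f_y = 7.1 × 75 = 532.5 kips.
Try a within the flange: a = T/(0.85 f'_c b_f) = 532.5/(0.85 × 4 × 21) = 7.458 in.
a = 7.458 > h_f = 5.9 in: the block extends into the web. Split into flange-overhang and web parts.
C_f = 0.85 f'_c (b_f − b_w) h_f = 0.85 × 4 × (21 − 16) × 5.9 = 100.3 kips.
Remaining web compression depth: a_w = (T − C_f)/(0.85 f'_c b_w) = (532.5 − 100.3)/(0.85 × 4 × 16) = 7.945 in.
M_n = C_f(d − h_f/2) + (T − C_f)(d − a_w/2) = 100.3 × (32.9 − 2.95) + 432.2 × (32.9 − 3.9725) = 3004.0 + 12502.5 = 15506.5 kip·in.
M_n = 15506.5/12 = 1292.21 kip·ft.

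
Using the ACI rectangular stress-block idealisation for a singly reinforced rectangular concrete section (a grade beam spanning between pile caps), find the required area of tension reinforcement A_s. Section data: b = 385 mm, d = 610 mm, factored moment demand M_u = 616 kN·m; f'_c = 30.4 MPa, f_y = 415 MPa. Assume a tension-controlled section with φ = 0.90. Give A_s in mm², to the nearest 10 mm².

M_n = M_u/φ = 616/0.90 = 684.444 kN·m.
With M_n = 0.85 f'_c a b (d − a/2), solve the quadratic for a:
a = d − √(d² − 2M_n/(0.85 f'_c b)) = 610 − √(610² − 2 × 684.444×10⁶/(0.85 × 30.4 × 385)) = 125.75 mm.
A_s = 0.85 f'_c a b / f_y = 0.85 × 30.4 × 125.75 × 385 / 415 = 3014.5 mm².

A_s ≈ 3010 mm²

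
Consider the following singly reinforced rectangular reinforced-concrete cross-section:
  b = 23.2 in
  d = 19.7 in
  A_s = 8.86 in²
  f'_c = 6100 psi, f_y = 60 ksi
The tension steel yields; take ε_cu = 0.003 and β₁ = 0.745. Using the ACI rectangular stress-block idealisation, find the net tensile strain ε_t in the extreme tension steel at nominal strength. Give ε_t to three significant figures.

a = A_s f_y/(0.85 f'_c b) = 4.419 in.
β₁ = 0.745, so c = a/β₁ = 4.419/0.745 = 5.932 in.
From the linear strain diagram with ε_cu = 0.003: ε_t = 0.003 (d − c)/c = 0.003 × (19.7 − 5.932)/5.932 = 0.00696.
Since ε_t ≥ 0.005, the section is tension-controlled.

ε_t ≈ 0.00696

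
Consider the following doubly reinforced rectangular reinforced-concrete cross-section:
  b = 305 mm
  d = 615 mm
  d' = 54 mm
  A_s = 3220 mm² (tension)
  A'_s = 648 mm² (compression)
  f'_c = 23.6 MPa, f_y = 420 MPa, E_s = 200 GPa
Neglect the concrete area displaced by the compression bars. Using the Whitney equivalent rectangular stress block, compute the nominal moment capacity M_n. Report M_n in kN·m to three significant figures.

M_n ≈ 722 kN·m

Assume both tension and compression steel yield.
Net tension couple steel: A_s − A'_s = 2572 mm².
a = (A_s − A'_s) f_y / (0.85 f'_c b) = 1080240/(0.85 × 23.6 × 305) = 176.56 mm.
c = a/β₁ = 176.56/0.85 = 207.72 mm; ε'_s = 0.003(c − d')/c = 0.0022 ≥ f_y/E_s = 0.0021, so compression steel does yield.
M_n = (A_s − A'_s) f_y (d − a/2) + A'_s f_y (d − d') = [1080240 × (615 − 88.28) + 272160 × (615 − 54)] × 10⁻⁶ = 568.98 + 152.68 = 721.66 kN·m.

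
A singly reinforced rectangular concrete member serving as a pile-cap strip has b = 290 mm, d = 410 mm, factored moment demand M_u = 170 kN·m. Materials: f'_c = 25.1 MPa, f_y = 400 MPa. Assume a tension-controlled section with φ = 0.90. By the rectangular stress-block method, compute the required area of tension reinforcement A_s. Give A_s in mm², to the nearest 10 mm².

M_n = M_u/φ = 170/0.90 = 188.889 kN·m.
With M_n = 0.85 f'_c a b (d − a/2), solve the quadratic for a:
a = d − √(d² − 2M_n/(0.85 f'_c b)) = 410 − √(410² − 2 × 188.889×10⁶/(0.85 × 25.1 × 290)) = 82.83 mm.
A_s = 0.85 f'_c a b / f_y = 0.85 × 25.1 × 82.83 × 290 / 400 = 1281.2 mm².

A_s ≈ 1280 mm²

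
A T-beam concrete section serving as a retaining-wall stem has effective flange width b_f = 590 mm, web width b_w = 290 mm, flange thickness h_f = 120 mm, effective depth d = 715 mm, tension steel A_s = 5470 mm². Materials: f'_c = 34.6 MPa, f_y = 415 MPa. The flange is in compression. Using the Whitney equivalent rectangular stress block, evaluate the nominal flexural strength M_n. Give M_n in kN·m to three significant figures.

Tension: T = A_s f_y = 5470 × 415 = 2270050 N.
Try a within the flange: a = T/(0.85 f'_c b_f) = 2270050/(0.85 × 34.6 × 590) = 130.82 mm.
a = 130.82 > h_f = 120 mm: the block extends into the web. Split into flange-overhang and web parts.
C_f = 0.85 f'_c (b_f − b_w) h_f = 0.85 × 34.6 × (590 − 290) × 120 = 1058760 N.
Remaining web compression depth: a_w = (T − C_f)/(0.85 f'_c b_w) = (2270050 − 1058760)/(0.85 × 34.6 × 290) = 142.02 mm.
M_n = C_f(d − h_f/2) + (T − C_f)(d − a_w/2) = 1058760 × (715 − 60) + 1211290 × (715 − 71.01) = 693.49 + 780.06 = 1473.55 × 10⁶ N·mm.
M_n = 1473.55 kN·m.

M_n ≈ 1470 kN·m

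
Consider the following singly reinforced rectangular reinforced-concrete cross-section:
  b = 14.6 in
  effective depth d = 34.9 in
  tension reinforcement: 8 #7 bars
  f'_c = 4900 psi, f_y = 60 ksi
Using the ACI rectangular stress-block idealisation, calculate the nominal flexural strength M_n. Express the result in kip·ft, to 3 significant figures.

A_s = 8 × 0.6 = 4.8 in².
T = A_s f_y = 4.8 × 60 = 288 kips.
a = T/(0.85 f'_c b) = 288/(0.85 × 4.9 × 14.6) = 4.736 in.
M_n = T(d − a/2) = 288 × (34.9 − 2.368) = 9369.2 kip·in = 9369.2/12 = 780.77 kip·ft.

M_n ≈ 781 kip·ft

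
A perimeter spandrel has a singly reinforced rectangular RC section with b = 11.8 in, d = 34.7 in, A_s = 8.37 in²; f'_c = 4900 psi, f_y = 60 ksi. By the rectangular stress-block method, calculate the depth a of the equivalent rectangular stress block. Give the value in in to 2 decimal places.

T = A_s f_y = 8.37 × 60 = 502.2 kips.
a = T/(0.85 f'_c b) = 502.2/(0.85 × 4.9 × 11.8) = 10.22 in.

a ≈ 10.22 in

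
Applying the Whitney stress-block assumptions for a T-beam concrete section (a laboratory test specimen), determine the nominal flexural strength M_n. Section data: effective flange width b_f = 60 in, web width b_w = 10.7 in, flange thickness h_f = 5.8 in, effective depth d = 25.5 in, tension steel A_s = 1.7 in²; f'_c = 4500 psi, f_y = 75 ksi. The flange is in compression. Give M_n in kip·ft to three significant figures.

Tension: T = A_s f_y = 1.7 × 75 = 127.5 kips.
Try a within the flange: a = T/(0.85 f'_c b_f) = 127.5/(0.85 × 4.5 × 60) = 0.556 in.
Since a = 0.556 ≤ h_f = 5.8 in, the stress block lies entirely in the flange; analyse as a rectangular beam of width b_f.
M_n = T(d − a/2) = 127.5 × (25.5 − 0.278) = 3215.8 kip·in.
M_n = 3215.8/12 = 267.98 kip·ft.

M_n ≈ 268 kip·ft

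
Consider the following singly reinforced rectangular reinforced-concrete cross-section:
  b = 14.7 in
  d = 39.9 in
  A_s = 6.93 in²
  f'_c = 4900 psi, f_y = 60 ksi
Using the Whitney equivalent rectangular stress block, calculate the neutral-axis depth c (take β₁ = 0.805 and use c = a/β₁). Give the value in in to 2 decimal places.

c ≈ 8.44 in

T = A_s f_y = 6.93 × 60 = 415.8 kips.
a = T/(0.85 f'_c b) = 415.8/(0.85 × 4.9 × 14.7) = 6.7913 in.
With β₁ = 0.805, c = a/β₁ = 6.7913/0.805 = 8.44 in.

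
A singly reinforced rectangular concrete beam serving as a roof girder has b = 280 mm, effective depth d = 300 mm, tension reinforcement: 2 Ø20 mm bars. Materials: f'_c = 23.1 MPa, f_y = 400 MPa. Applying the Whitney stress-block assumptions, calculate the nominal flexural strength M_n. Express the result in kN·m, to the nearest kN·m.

M_n ≈ 70 kN·m

A_s = 2 × 314 = 628 mm².
T = A_s f_y = 628 × 400 = 251200 N = 251.2 kN.
From C = T: a = T/(0.85 f'_c b) = 251200/(0.85 × 23.1 × 280) = 45.69 mm.
M_n = T(d − a/2) = 251.2 kN × (300 − 22.845) mm = 69.62 kN·m.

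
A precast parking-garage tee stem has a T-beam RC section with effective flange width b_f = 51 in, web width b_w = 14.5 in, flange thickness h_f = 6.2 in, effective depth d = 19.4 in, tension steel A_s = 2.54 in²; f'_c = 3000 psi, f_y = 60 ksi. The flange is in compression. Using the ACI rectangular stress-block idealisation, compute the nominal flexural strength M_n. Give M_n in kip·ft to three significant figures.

M_n ≈ 239 kip·ft

Tension: T = A_s f_y = 2.54 × 60 = 152.4 kips.
Try a within the flange: a = T/(0.85 f'_c b_f) = 152.4/(0.85 × 3 × 51) = 1.172 in.
Since a = 1.172 ≤ h_f = 6.2 in, the stress block lies entirely in the flange; analyse as a rectangular beam of width b_f.
M_n = T(d − a/2) = 152.4 × (19.4 − 0.586) = 2867.3 kip·in.
M_n = 2867.3/12 = 238.94 kip·ft.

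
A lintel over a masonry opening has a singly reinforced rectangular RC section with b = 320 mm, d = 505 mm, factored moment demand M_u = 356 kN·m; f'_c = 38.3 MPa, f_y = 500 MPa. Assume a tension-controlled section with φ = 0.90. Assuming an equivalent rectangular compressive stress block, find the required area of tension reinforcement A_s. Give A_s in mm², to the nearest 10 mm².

M_n = M_u/φ = 356/0.90 = 395.556 kN·m.
With M_n = 0.85 f'_c a b (d − a/2), solve the quadratic for a:
a = d − √(d² − 2M_n/(0.85 f'_c b)) = 505 − √(505² − 2 × 395.556×10⁶/(0.85 × 38.3 × 320)) = 81.82 mm.
A_s = 0.85 f'_c a b / f_y = 0.85 × 38.3 × 81.82 × 320 / 500 = 1704.7 mm².

A_s ≈ 1700 mm²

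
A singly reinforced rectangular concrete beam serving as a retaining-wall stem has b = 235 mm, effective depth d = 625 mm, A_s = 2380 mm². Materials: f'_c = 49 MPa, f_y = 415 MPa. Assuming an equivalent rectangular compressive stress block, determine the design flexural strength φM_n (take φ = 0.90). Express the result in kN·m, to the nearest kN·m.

φM_n ≈ 511 kN·m

T = A_s f_y = 2380 × 415 = 987700 N = 987.7 kN.
From C = T: a = T/(0.85 f'_c b) = 987700/(0.85 × 49 × 235) = 100.91 mm.
M_n = T(d − a/2) = 987.7 kN × (625 − 50.455) mm = 567.48 kN·m.
φM_n = 0.90 × 567.48 = 510.73 kN·m.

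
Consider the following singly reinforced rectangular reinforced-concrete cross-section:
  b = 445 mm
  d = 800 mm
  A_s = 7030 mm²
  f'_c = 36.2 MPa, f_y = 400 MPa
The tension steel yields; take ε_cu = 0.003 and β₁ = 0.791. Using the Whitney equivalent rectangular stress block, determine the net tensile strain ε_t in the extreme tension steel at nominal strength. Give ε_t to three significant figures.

a = A_s f_y/(0.85 f'_c b) = 205.37 mm.
β₁ = 0.791, so c = a/β₁ = 205.37/0.791 = 259.63 mm.
From the linear strain diagram with ε_cu = 0.003: ε_t = 0.003 (d − c)/c = 0.003 × (800 − 259.63)/259.63 = 0.00624.
Since ε_t ≥ 0.005, the section is tension-controlled.

ε_t ≈ 0.00624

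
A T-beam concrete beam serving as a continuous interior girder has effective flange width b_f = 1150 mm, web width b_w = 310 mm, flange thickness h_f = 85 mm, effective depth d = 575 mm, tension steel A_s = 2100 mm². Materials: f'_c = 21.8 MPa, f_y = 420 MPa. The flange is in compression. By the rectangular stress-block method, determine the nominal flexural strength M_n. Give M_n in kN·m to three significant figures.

M_n ≈ 489 kN·m

Tension: T = A_s f_y = 2100 × 420 = 882000 N.
Try a within the flange: a = T/(0.85 f'_c b_f) = 882000/(0.85 × 21.8 × 1150) = 41.39 mm.
Since a = 41.39 ≤ h_f = 85 mm, the stress block lies entirely in the flange; analyse as a rectangular beam of width b_f.
M_n = T(d − a/2) = 882000 × (575 − 20.695) = 488.90 × 10⁶ N·mm.
M_n = 488.90 kN·m.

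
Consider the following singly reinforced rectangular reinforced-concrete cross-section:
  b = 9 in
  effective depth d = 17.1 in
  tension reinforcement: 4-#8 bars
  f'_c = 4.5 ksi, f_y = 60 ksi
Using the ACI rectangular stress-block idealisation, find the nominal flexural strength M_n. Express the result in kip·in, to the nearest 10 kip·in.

A_s = 4 × 0.79 = 3.16 in².
T = A_s f_y = 3.16 × 60 = 189.6 kips.
a = T/(0.85 f'_c b) = 189.6/(0.85 × 4.5 × 9) = 5.508 in.
M_n = T(d − a/2) = 189.6 × (17.1 − 2.754) = 2720.0 kip·in.

M_n ≈ 2720 kip·in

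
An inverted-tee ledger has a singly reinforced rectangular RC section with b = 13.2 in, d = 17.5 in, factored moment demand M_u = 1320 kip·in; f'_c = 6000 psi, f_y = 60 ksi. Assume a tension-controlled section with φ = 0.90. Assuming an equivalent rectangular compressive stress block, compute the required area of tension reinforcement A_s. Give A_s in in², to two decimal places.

M_n = M_u/φ = 1320/0.90 = 1466.67 kip·in.
From M_n = 0.85 f'_c a b (d − a/2):
a = d − √(d² − 2M_n/(0.85 f'_c b)) = 17.5 − √(17.5² − 2 × 1466.67/(0.85 × 6 × 13.2)) = 1.293 in.
A_s = 0.85 f'_c a b / f_y = 0.85 × 6 × 1.293 × 13.2 / 60 = 1.451 in².

A_s ≈ 1.45 in²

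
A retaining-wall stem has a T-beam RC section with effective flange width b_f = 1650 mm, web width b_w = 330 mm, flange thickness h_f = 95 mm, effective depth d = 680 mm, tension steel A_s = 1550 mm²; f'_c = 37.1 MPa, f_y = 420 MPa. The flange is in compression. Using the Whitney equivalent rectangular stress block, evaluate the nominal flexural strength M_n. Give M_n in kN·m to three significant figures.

M_n ≈ 439 kN·m

Tension: T = A_s f_y = 1550 × 420 = 651000 N.
Try a within the flange: a = T/(0.85 f'_c b_f) = 651000/(0.85 × 37.1 × 1650) = 12.51 mm.
Since a = 12.51 ≤ h_f = 95 mm, the stress block lies entirely in the flange; analyse as a rectangular beam of width b_f.
M_n = T(d − a/2) = 651000 × (680 − 6.255) = 438.61 × 10⁶ N·mm.
M_n = 438.61 kN·m.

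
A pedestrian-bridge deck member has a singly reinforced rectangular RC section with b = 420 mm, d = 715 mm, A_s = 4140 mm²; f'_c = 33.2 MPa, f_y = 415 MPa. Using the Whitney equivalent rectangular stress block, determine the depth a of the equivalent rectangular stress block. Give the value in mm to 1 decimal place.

T = A_s f_y = 4140 × 415 = 1718100 N = 1718.1 kN.
Setting C = 0.85 f'_c a b equal to T: a = 1718100/(0.85 × 33.2 × 420) = 145.0 mm.

a ≈ 145.0 mm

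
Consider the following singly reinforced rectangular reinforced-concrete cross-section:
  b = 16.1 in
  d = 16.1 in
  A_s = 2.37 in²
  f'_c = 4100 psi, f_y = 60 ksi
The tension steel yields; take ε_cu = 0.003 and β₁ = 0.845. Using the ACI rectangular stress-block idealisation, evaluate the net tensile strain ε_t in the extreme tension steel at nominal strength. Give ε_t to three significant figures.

a = A_s f_y/(0.85 f'_c b) = 2.534 in.
β₁ = 0.845, so c = a/β₁ = 2.534/0.845 = 2.999 in.
From the linear strain diagram with ε_cu = 0.003: ε_t = 0.003 (d − c)/c = 0.003 × (16.1 − 2.999)/2.999 = 0.0131.
Since ε_t ≥ 0.005, the section is tension-controlled.

ε_t ≈ 0.0131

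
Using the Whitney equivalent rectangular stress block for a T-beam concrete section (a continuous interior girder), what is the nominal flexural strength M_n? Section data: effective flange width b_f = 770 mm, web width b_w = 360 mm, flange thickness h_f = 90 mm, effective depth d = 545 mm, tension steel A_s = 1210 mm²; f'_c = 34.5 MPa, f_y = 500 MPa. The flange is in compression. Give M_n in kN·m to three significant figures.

Tension: T = A_s f_y = 1210 × 500 = 605000 N.
Try a within the flange: a = T/(0.85 f'_c b_f) = 605000/(0.85 × 34.5 × 770) = 26.79 mm.
Since a = 26.79 ≤ h_f = 90 mm, the stress block lies entirely in the flange; analyse as a rectangular beam of width b_f.
M_n = T(d − a/2) = 605000 × (545 − 13.395) = 321.62 × 10⁶ N·mm.
M_n = 321.62 kN·m.

M_n ≈ 322 kN·m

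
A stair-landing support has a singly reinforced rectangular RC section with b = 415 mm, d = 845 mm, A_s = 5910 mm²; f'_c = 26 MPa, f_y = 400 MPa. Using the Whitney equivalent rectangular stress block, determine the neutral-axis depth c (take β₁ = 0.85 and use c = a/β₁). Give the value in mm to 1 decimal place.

c ≈ 303.2 mm

T = A_s f_y = 5910 × 400 = 2364000 N = 2364 kN.
Setting C = 0.85 f'_c a b equal to T: a = 2364000/(0.85 × 26 × 415) = 257.755 mm.
With β₁ = 0.85, c = a/β₁ = 257.755/0.85 = 303.2 mm.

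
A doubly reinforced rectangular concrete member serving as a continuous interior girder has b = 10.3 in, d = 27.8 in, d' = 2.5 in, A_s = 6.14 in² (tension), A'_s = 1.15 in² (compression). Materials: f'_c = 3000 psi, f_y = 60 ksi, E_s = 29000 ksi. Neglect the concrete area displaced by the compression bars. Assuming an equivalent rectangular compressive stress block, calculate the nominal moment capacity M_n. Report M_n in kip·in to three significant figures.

Assume both steels yield.
a = (A_s − A'_s) f_y/(0.85 f'_c b) = (6.14 − 1.15) × 60/(0.85 × 3 × 10.3) = 11.399 in.
c = a/β₁ = 11.399/0.85 = 13.411 in; ε'_s = 0.003(c − d')/c = 0.0024 ≥ ε_y = 0.0021, so the compression steel yields.
M_n = (A_s − A'_s) f_y (d − a/2) + A'_s f_y (d − d') = 299.4 × (27.8 − 5.6995) + 69 × (27.8 − 2.5) = 6616.9 + 1745.7 = 8362.6 kip·in.

M_n ≈ 8360 kip·in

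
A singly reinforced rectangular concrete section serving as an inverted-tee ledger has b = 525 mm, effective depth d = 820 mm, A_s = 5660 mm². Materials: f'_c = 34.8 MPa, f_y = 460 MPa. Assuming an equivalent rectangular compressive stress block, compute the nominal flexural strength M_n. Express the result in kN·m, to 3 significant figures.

T = A_s f_y = 5660 × 460 = 2603600 N = 2603.6 kN.
From C = T: a = T/(0.85 f'_c b) = 2603600/(0.85 × 34.8 × 525) = 167.66 mm.
M_n = T(d − a/2) = 2603.6 kN × (820 − 83.83) mm = 1916.69 kN·m.

M_n ≈ 1920 kN·m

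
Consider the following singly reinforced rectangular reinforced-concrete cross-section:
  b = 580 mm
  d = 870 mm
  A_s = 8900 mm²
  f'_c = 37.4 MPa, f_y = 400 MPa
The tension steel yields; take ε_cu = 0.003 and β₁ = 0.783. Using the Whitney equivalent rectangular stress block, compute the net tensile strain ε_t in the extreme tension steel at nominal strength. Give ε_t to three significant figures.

a = A_s f_y/(0.85 f'_c b) = 193.08 mm.
β₁ = 0.783, so c = a/β₁ = 193.08/0.783 = 246.59 mm.
From the linear strain diagram with ε_cu = 0.003: ε_t = 0.003 (d − c)/c = 0.003 × (870 − 246.59)/246.59 = 0.00758.
Since ε_t ≥ 0.005, the section is tension-controlled.

ε_t ≈ 0.00758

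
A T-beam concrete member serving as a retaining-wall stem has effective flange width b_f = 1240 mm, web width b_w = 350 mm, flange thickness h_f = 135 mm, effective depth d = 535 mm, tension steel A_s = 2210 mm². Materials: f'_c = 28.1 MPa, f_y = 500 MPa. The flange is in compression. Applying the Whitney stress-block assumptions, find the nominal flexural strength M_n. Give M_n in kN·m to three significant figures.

M_n ≈ 571 kN·m

Tension: T = A_s f_y = 2210 × 500 = 1105000 N.
Try a within the flange: a = T/(0.85 f'_c b_f) = 1105000/(0.85 × 28.1 × 1240) = 37.31 mm.
Since a = 37.31 ≤ h_f = 135 mm, the stress block lies entirely in the flange; analyse as a rectangular beam of width b_f.
M_n = T(d − a/2) = 1105000 × (535 − 18.655) = 570.56 × 10⁶ N·mm.
M_n = 570.56 kN·m.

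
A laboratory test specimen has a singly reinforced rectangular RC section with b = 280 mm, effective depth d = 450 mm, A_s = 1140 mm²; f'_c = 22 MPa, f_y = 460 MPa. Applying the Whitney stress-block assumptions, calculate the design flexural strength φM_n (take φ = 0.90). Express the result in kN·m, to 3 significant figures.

φM_n ≈ 189 kN·m

T = A_s f_y = 1140 × 460 = 524400 N = 524.4 kN.
From C = T: a = T/(0.85 f'_c b) = 524400/(0.85 × 22 × 280) = 100.15 mm.
M_n = T(d − a/2) = 524.4 kN × (450 − 50.075) mm = 209.72 kN·m.
φM_n = 0.90 × 209.72 = 188.75 kN·m.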